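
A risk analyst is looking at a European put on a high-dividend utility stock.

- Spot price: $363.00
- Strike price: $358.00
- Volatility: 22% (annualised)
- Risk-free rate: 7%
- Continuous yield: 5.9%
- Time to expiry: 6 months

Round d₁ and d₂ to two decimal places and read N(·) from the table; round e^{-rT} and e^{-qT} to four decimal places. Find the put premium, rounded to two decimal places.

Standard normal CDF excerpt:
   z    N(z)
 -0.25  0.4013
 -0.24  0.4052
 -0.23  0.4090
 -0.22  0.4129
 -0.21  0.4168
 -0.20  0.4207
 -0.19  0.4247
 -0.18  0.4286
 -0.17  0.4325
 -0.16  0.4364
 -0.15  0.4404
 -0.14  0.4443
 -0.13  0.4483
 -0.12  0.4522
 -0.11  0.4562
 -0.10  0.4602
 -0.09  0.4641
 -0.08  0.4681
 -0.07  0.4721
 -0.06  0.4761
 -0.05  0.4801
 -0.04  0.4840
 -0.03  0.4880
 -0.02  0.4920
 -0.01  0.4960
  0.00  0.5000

$17.69

σ√T = 0.22 × 0.7071 = 0.1556
d₁ = [ln(363/358) + (0.07 − 0.059 + 0.22²/2)·0.5] / 0.1556 = [0.0139 + 0.0176] / 0.1556 = 0.2023 ⇒ 0.20
d₂ = d₁ − σ√T = 0.2023 − 0.1556 = 0.0467 ⇒ 0.05
e^(−qT) = e^(−0.059·0.5) = 0.9709;  e^(−rT) = e^(−0.07·0.5) = 0.9656
P = 358·0.9656·N(-0.05) − 363·0.9709·N(-0.20) = 358·0.9656·0.4801 − 363·0.9709·0.4207 = 165.9633 − 148.2701 = 17.6932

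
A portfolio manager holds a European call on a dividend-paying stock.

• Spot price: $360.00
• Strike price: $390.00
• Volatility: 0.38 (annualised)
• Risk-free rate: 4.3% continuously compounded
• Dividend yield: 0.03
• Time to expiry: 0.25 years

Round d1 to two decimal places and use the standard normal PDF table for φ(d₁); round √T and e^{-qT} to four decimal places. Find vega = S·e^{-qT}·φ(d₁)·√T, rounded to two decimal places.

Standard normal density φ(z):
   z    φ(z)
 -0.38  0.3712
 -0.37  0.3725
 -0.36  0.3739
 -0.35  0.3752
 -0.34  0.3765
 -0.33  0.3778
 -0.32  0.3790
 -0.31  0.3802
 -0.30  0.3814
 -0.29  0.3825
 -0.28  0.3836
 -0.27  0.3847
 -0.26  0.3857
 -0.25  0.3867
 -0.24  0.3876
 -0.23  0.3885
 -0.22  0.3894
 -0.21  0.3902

σ√T = 0.38 × 0.5000 = 0.1900
ln(S/K) + (r − q + σ²/2)T = ln(360/390) + (0.043 − 0.03 + 0.38²/2)·0.25 = -0.0800 + 0.0213 = -0.0587
d₁ = -0.0587 / 0.1900 = -0.3092 which rounds to -0.31
√T = √0.25 = 0.5000
φ(d₁) = φ(-0.31) = 0.3802
exp(−qT) = exp(−0.03·0.25) = 0.9925
vega = S·exp(−qT)·φ(d₁)·√T = 360·0.9925·0.3802·0.5000 = 67.9227

67.92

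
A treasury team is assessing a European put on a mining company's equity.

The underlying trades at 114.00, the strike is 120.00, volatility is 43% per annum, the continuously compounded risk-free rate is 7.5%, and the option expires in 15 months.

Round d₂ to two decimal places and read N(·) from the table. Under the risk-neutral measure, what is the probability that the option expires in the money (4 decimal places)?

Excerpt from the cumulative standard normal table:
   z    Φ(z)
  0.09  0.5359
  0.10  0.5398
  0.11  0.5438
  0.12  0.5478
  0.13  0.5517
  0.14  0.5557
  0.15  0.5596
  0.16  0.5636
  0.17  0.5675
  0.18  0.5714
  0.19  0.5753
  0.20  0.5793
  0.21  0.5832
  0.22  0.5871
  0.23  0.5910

0.5596

T = 1.25;  σ√T = 0.4808
d₁ = [ln(114/120) + (0.075 + 0.43²/2)·1.25] / 0.4808 = [-0.0513 + 0.2093] / 0.4808 = 0.3287 which rounds to 0.33
d₂ = d₁ − σ√T = 0.3287 − 0.4808 = -0.1521 which rounds to -0.15
Risk-neutral Pr[S_T < K] = N(−d₂) = N(0.15) = 0.5596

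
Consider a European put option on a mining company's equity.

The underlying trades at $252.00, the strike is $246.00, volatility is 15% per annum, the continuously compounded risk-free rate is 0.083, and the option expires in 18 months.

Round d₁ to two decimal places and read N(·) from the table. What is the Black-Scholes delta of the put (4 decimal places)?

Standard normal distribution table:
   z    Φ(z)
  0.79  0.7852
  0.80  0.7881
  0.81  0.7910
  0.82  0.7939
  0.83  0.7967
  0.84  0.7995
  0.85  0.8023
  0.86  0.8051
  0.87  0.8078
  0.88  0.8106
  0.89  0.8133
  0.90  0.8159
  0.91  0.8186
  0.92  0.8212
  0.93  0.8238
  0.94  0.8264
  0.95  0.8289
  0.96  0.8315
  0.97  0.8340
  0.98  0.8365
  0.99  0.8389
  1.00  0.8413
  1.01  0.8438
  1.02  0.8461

σ√T = 0.15·√1.5 = 0.1837
ln(S/K) + (r + σ²/2)T = ln(252/246) + (0.083 + 0.15²/2)·1.5 = 0.0241 + 0.1414 = 0.1655
d₁ = 0.1655 / 0.1837 = 0.9007 → 0.90
N(d₁) = N(0.90) = 0.8159
Δ_put = N(d₁) − 1 = 0.8159 − 1 = -0.1841

-0.1841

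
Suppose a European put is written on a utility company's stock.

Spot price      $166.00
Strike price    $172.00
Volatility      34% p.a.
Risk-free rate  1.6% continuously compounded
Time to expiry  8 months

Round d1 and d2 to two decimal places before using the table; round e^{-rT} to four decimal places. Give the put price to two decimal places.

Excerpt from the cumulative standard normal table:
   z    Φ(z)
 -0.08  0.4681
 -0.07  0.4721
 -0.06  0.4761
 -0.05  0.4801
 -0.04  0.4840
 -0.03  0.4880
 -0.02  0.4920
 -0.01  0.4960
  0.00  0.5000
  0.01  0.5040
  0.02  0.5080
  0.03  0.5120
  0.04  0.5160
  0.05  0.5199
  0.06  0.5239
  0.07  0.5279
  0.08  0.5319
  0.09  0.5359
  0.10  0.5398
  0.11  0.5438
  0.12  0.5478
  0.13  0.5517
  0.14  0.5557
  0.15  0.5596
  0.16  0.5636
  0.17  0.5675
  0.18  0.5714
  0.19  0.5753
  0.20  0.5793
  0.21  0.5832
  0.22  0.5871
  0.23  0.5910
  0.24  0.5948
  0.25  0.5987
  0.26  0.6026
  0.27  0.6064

$20.88

σ√T = 0.34 × 0.8165 = 0.2776
d₁ = [ln(166/172) + (0.016 + ½·0.34²)·0.6667] / (σ√T) = (-0.0355 + 0.0492) / 0.2776 = 0.0493 ≈ 0.05
d₂ = 0.0493 − 0.2776 = -0.2283 ≈ -0.23
e^(−rT) = e^(−0.016·0.6667) = 0.9894
P = 172·0.9894·N(0.23) − 166·N(-0.05) = 172·0.9894·0.5910 − 166·0.4801 = 100.5745 − 79.6966 = 20.8779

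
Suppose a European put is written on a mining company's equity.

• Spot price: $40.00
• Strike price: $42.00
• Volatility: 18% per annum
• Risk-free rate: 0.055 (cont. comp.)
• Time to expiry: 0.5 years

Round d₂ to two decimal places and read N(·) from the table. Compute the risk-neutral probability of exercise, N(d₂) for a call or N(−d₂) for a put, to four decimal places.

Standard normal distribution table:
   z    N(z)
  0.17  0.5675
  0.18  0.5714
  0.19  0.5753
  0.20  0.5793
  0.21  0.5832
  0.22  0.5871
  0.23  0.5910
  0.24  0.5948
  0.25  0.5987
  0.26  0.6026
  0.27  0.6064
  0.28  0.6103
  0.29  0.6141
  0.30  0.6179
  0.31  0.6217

0.5910

T = 0.5;  σ√T = 0.1273
ln(S/K) + (r + σ²/2)T = ln(40/42) + (0.055 + 0.18²/2)·0.5 = -0.0488 + 0.0356 = -0.0132
d₁ = -0.0132 / 0.1273 = -0.1036 → -0.10
d₂ = d₁ − σ√T = -0.1036 − 0.1273 = -0.2309 → -0.23
Pr(exercise) under Q = N(−d₂) = N(0.23) = 0.5910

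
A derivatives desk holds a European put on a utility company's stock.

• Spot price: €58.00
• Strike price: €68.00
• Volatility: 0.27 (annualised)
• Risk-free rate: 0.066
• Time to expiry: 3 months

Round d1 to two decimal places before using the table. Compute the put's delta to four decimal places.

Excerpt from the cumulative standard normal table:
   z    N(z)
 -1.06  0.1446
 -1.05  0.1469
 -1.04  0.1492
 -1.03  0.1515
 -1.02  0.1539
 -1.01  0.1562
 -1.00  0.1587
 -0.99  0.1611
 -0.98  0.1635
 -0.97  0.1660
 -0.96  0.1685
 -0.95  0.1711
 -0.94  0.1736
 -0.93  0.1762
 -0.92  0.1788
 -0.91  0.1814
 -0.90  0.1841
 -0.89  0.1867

T = 0.25;  σ√T = 0.1350
d₁ = [ln(58/68) + (0.066 + 0.27²/2)·0.25] / 0.1350 = [-0.1591 + 0.0256] / 0.1350 = -0.9885 which rounds to -0.99
N(d₁) = N(-0.99) = 0.1611
Δ_put = N(d₁) − 1 = 0.1611 − 1 = -0.8389

-0.8389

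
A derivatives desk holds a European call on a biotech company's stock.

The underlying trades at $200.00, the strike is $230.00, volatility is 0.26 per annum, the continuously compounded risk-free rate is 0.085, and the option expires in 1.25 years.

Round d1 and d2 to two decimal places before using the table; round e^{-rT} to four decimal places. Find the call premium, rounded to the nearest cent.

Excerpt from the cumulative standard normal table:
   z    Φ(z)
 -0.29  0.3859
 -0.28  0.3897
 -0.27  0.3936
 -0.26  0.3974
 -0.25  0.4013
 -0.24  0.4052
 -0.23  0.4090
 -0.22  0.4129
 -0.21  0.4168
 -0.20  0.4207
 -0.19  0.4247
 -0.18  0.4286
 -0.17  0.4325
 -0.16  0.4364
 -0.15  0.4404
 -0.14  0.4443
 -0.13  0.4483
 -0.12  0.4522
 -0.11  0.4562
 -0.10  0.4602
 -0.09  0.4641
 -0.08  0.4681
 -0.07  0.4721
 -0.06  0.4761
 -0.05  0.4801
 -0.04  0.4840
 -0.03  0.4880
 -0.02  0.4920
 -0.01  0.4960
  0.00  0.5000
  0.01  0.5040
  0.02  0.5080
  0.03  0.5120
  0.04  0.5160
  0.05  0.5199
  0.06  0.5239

σ√T = 0.26·√1.25 = 0.2907
d₁ = [ln(200/230) + (0.085 + ½·0.26²)·1.25] / (σ√T) = (-0.1398 + 0.1485) / 0.2907 = 0.0301 ≈ 0.03
d₂ = 0.0301 − 0.2907 = -0.2606 ≈ -0.26
e^(−rT) = e^(−0.085·1.25) = 0.8992
N(d₁) = N(0.03) = 0.5120;  N(d₂) = N(-0.26) = 0.3974
C = 200·0.5120 − 230·0.8992·0.3974 = 102.4000 − 82.1887 = 20.2113

$20.21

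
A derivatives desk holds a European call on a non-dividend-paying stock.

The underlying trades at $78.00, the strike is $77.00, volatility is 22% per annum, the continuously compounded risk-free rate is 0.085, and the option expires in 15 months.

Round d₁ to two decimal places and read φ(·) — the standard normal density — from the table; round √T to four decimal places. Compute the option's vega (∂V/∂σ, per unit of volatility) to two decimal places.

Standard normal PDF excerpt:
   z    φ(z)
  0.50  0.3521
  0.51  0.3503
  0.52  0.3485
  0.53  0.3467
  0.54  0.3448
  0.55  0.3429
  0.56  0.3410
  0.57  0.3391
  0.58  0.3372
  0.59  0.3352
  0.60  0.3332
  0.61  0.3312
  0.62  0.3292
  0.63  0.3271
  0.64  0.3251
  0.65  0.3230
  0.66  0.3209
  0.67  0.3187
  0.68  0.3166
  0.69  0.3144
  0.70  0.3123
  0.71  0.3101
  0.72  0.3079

σ√T = 0.22 × 1.1180 = 0.2460
ln(S/K) + (r + σ²/2)T = ln(78/77) + (0.085 + 0.22²/2)·1.25 = 0.0129 + 0.1365 = 0.1494
d₁ = 0.1494 / 0.2460 = 0.6074 ≈ 0.61
√T = √1.25 = 1.1180
φ(d₁) = φ(0.61) = 0.3312
vega = S·φ(d₁)·√T = 78·0.3312·1.1180 = 28.8820

28.88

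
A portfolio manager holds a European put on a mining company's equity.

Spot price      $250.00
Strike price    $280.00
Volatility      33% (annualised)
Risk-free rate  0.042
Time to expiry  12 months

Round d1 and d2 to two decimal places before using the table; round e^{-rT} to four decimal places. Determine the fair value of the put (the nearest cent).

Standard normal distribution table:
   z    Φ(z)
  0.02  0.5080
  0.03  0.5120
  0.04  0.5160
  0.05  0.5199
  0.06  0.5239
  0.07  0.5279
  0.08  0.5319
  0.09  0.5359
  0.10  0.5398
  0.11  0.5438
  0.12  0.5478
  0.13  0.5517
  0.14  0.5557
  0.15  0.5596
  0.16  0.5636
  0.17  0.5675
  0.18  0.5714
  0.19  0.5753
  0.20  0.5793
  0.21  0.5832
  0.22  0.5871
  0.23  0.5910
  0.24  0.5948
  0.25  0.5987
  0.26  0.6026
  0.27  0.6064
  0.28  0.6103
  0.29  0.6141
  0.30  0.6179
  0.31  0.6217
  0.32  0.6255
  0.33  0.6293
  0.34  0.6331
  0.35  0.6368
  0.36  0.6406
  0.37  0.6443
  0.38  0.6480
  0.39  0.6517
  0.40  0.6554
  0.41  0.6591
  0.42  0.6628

T = 1;  σ√T = 0.3300
d₁ = [ln(250/280) + (0.042 + 0.33²/2)·1] / 0.3300 = [-0.1133 + 0.0965] / 0.3300 = -0.0511 ⇒ -0.05
d₂ = d₁ − σ√T = -0.0511 − 0.3300 = -0.3811 ⇒ -0.38
exp(−rT) = exp(−0.042·1) = 0.9589
N(−d₂) = N(0.38) = 0.6480;  N(−d₁) = N(0.05) = 0.5199
P = 280·0.9589·0.6480 − 250·0.5199 = 173.9828 − 129.9750 = 44.0078

$44.01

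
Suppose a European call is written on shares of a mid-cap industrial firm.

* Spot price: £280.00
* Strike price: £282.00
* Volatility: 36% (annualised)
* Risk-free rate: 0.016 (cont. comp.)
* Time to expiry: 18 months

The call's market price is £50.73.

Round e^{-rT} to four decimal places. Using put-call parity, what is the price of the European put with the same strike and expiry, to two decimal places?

£46.05

exp(−rT) = exp(−0.016·1.5) = 0.9763
Put-call parity: C − P = S − K·e^(−rT) = 280 − 282·0.9763 = 280 − 275.3166 = 4.6834
P = C − (C − P) = 50.73 − (4.6834) = 46.0466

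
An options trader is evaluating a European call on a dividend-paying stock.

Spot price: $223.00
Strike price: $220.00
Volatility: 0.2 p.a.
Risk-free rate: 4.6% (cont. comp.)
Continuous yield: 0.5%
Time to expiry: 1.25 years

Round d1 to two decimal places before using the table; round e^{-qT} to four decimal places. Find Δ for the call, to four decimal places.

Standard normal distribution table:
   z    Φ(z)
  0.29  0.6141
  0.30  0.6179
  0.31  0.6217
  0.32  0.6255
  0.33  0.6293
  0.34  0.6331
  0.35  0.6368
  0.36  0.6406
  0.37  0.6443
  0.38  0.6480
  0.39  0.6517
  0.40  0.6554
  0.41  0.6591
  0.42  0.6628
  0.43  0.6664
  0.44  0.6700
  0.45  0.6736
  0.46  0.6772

σ√T = 0.2·√1.25 = 0.2236
d₁ = [ln(223/220) + (0.046 − 0.005 + 0.2²/2)·1.25] / 0.2236 = [0.0135 + 0.0763] / 0.2236 = 0.4016 ≈ 0.40
N(d₁) = N(0.40) = 0.6554
Δ_call = exp(−qT)·N(d₁) = 0.9938·0.6554 = 0.6513

0.6513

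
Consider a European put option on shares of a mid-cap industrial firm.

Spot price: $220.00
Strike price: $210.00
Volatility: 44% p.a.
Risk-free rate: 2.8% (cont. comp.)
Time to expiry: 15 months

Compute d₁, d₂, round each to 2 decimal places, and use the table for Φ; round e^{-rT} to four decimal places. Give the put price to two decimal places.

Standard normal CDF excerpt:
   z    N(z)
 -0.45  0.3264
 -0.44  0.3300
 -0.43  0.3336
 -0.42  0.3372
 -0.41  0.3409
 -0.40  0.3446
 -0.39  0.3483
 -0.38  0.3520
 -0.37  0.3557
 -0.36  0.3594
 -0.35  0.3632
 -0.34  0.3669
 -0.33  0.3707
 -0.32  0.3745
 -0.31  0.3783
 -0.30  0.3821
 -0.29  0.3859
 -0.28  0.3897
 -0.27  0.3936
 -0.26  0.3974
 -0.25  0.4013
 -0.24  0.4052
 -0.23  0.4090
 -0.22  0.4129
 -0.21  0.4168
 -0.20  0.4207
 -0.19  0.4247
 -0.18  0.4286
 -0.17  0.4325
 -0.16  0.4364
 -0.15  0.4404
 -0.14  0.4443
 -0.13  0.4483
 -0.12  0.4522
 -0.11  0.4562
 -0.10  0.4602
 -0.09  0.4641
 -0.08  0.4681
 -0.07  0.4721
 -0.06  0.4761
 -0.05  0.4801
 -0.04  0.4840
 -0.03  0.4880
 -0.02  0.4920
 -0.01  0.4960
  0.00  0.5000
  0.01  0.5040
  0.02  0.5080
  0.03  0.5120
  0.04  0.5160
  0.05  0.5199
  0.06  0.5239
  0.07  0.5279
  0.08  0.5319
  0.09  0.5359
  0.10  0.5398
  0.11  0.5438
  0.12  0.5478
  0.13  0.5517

$32.86

σ√T = 0.44·√1.25 = 0.4919
d₁ = [ln(220/210) + (0.028 + 0.44²/2)·1.25] / 0.4919 = [0.0465 + 0.1560] / 0.4919 = 0.4117 which rounds to 0.41
d₂ = d₁ − σ√T = 0.4117 − 0.4919 = -0.0803 which rounds to -0.08
exp(−rT) = exp(−0.028·1.25) = 0.9656
P = 210·0.9656·N(0.08) − 220·N(-0.41) = 210·0.9656·0.5319 − 220·0.3409 = 107.8566 − 74.9980 = 32.8586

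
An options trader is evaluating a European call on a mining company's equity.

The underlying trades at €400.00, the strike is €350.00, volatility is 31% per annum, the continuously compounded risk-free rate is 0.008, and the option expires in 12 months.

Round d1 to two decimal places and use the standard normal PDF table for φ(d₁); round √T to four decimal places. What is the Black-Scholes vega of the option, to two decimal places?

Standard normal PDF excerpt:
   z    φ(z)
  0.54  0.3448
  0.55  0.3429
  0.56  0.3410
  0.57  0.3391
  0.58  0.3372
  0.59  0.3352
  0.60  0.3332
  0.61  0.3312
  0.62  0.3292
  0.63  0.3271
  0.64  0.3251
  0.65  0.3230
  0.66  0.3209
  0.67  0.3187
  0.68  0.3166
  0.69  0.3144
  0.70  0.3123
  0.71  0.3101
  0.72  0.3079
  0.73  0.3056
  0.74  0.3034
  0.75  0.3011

σ√T = 0.31·√1 = 0.3100
d₁ = [ln(400/350) + (0.008 + 0.31²/2)·1] / 0.3100 = [0.1335 + 0.0561] / 0.3100 = 0.6116 → 0.61
√T = √1 = 1.0000
φ(d₁) = φ(0.61) = 0.3312
vega = S·φ(d₁)·√T = 400·0.3312·1.0000 = 132.4800

132.48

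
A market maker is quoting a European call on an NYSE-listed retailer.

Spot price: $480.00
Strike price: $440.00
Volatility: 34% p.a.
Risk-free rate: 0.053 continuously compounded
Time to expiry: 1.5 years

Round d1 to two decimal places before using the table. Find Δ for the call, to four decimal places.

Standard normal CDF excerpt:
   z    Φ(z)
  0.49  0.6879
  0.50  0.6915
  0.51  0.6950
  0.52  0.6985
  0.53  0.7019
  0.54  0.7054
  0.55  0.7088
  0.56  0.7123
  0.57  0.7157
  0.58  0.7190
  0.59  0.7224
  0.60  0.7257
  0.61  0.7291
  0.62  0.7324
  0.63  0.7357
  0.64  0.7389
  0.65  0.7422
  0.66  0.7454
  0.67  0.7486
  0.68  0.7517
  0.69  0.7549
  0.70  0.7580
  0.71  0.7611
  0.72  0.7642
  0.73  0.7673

0.7291

σ√T = 0.34 × 1.2247 = 0.4164
ln(S/K) + (r + σ²/2)T = ln(480/440) + (0.053 + 0.34²/2)·1.5 = 0.0870 + 0.1662 = 0.2532
d₁ = 0.2532 / 0.4164 = 0.6081 which rounds to 0.61
N(d₁) = N(0.61) = 0.7291
Δ_call = N(d₁) = 0.7291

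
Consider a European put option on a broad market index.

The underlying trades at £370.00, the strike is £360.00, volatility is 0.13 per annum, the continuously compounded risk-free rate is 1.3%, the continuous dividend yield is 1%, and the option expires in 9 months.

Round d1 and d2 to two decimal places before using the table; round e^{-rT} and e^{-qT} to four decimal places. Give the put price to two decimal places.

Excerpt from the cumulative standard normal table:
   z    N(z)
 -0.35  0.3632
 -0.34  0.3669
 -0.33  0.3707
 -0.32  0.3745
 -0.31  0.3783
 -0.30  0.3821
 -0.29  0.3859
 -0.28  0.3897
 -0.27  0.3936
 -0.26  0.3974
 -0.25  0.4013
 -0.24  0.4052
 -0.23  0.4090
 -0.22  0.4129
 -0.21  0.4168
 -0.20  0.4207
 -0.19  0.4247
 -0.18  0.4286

σ√T = 0.13 × 0.8660 = 0.1126
d₁ = [ln(370/360) + (0.013 − 0.01 + 0.13²/2)·0.75] / 0.1126 = [0.0274 + 0.0086] / 0.1126 = 0.3196 → 0.32
d₂ = d₁ − σ√T = 0.3196 − 0.1126 = 0.2071 → 0.21
exp(−qT) = exp(−0.01·0.75) = 0.9925;  exp(−rT) = exp(−0.013·0.75) = 0.9903
P = 360·0.9903·N(-0.21) − 370·0.9925·N(-0.32) = 360·0.9903·0.4168 − 370·0.9925·0.3745 = 148.5925 − 137.5258 = 11.0668

£11.07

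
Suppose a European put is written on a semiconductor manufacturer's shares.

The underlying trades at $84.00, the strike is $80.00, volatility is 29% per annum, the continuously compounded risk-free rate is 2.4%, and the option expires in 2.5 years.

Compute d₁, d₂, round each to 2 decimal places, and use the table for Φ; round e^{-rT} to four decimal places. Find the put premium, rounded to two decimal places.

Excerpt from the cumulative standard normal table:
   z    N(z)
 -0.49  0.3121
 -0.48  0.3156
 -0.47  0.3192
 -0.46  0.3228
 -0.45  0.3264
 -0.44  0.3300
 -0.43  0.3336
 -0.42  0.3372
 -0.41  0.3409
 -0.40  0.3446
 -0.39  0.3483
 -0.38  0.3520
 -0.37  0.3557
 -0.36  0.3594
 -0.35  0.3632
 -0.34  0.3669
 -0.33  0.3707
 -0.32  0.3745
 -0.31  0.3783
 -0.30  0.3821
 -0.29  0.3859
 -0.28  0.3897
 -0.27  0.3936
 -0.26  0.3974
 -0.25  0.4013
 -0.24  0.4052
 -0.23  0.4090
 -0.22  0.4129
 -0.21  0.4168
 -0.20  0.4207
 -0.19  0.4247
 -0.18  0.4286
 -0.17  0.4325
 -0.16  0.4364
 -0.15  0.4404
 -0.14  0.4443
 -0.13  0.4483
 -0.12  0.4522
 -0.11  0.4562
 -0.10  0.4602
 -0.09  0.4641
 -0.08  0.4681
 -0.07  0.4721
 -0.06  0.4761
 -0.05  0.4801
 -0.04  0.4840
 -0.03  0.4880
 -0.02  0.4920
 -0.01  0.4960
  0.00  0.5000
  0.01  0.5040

$10.56

σ√T = 0.29 × 1.5811 = 0.4585
d₁ = [ln(84/80) + (0.024 + 0.29²/2)·2.5] / 0.4585 = [0.0488 + 0.1651] / 0.4585 = 0.4665 which rounds to 0.47
d₂ = d₁ − σ√T = 0.4665 − 0.4585 = 0.0080 which rounds to 0.01
exp(−rT) = exp(−0.024·2.5) = 0.9418
P = 80·0.9418·N(-0.01) − 84·N(-0.47) = 80·0.9418·0.4960 − 84·0.3192 = 37.3706 − 26.8128 = 10.5578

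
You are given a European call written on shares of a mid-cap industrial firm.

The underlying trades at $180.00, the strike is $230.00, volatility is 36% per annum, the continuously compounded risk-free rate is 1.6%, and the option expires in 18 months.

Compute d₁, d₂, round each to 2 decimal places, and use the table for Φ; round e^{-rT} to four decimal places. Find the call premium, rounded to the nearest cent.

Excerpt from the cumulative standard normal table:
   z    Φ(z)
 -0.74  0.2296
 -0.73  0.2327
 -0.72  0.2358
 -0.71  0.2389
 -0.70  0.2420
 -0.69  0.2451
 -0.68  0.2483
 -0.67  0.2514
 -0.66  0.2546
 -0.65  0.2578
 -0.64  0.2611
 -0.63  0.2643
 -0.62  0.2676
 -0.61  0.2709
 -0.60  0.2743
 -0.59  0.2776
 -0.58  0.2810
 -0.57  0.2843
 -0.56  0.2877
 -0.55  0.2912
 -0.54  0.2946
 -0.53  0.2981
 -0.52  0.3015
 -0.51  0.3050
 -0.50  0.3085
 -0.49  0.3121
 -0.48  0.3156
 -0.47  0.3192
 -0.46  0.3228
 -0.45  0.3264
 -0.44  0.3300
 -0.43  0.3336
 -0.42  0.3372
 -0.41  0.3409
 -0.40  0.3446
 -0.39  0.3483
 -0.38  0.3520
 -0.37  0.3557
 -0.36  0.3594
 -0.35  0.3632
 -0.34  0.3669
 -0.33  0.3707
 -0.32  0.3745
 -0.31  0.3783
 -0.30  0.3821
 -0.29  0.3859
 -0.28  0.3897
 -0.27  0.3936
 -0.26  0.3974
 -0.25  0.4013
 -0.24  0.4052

σ√T = 0.36 × 1.2247 = 0.4409
d₁ = [ln(180/230) + (0.016 + 0.36²/2)·1.5] / 0.4409 = [-0.2451 + 0.1212] / 0.4409 = -0.2811 → -0.28
d₂ = d₁ − σ√T = -0.2811 − 0.4409 = -0.7220 → -0.72
exp(−rT) = exp(−0.016·1.5) = 0.9763
N(d₁) = N(-0.28) = 0.3897;  N(d₂) = N(-0.72) = 0.2358
C = 180·0.3897 − 230·0.9763·0.2358 = 70.1460 − 52.9487 = 17.1973

$17.20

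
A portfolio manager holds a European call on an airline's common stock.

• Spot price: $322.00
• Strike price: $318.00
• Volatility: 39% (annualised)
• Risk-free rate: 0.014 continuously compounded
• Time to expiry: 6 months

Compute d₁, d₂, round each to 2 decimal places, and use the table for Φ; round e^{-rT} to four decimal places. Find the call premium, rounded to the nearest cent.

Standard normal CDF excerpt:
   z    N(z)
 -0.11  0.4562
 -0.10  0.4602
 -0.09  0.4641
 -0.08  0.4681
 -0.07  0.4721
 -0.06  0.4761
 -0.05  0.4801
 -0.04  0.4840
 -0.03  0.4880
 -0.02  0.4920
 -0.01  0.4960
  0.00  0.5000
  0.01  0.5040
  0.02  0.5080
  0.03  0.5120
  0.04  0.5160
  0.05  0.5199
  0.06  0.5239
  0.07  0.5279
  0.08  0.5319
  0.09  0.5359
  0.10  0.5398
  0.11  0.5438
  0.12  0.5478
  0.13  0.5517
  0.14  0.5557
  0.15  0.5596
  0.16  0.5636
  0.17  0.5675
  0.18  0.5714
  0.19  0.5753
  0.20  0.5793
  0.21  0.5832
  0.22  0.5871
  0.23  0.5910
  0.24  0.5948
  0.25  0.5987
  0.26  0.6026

$38.71

σ√T = 0.39 × 0.7071 = 0.2758
ln(S/K) + (r + σ²/2)T = ln(322/318) + (0.014 + 0.39²/2)·0.5 = 0.0125 + 0.0450 = 0.0575
d₁ = 0.0575 / 0.2758 = 0.2086 ⇒ 0.21
d₂ = d₁ − σ√T = 0.2086 − 0.2758 = -0.0672 ⇒ -0.07
e^(−rT) = e^(−0.014·0.5) = 0.9930
N(d₁) = N(0.21) = 0.5832;  N(d₂) = N(-0.07) = 0.4721
C = 322·0.5832 − 318·0.9930·0.4721 = 187.7904 − 149.0769 = 38.7135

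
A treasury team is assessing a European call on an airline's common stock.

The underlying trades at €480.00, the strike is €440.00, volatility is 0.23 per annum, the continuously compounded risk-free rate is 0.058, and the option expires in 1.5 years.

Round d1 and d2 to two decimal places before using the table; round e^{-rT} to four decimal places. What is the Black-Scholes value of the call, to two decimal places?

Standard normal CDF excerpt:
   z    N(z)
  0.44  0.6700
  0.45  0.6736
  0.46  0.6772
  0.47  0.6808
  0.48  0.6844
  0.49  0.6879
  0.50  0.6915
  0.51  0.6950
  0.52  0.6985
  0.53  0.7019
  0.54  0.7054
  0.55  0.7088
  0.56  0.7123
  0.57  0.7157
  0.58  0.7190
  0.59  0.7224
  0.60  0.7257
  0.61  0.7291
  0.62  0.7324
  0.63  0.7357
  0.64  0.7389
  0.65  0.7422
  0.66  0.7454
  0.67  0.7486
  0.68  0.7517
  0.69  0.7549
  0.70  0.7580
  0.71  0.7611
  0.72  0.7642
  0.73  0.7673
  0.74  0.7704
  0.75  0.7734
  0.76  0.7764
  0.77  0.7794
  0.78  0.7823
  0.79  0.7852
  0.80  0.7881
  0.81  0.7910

€96.62

T = 1.5;  σ√T = 0.2817
d₁ = [ln(480/440) + (0.058 + 0.23²/2)·1.5] / 0.2817 = [0.0870 + 0.1267] / 0.2817 = 0.7586 ≈ 0.76
d₂ = d₁ − σ√T = 0.7586 − 0.2817 = 0.4769 ≈ 0.48
exp(−rT) = exp(−0.058·1.5) = 0.9167
N(d₁) = N(0.76) = 0.7764;  N(d₂) = N(0.48) = 0.6844
C = 480·0.7764 − 440·0.9167·0.6844 = 372.6720 − 276.0514 = 96.6206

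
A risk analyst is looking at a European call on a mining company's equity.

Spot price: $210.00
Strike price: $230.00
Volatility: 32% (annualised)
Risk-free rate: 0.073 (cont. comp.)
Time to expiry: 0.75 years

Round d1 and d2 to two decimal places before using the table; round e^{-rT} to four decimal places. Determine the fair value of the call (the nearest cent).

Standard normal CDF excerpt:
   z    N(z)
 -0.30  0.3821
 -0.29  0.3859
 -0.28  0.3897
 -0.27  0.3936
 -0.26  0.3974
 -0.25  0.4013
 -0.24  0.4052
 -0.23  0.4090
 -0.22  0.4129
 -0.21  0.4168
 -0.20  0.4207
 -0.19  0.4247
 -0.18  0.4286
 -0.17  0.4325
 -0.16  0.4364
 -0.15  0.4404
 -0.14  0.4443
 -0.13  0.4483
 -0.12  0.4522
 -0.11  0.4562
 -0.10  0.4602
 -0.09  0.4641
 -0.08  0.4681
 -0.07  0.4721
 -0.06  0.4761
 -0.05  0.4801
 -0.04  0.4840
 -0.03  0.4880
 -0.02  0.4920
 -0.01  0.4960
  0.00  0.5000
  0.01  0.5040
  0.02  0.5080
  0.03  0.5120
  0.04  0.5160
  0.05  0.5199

T = 0.75;  σ√T = 0.2771
d₁ = [ln(210/230) + (0.073 + 0.32²/2)·0.75] / 0.2771 = [-0.0910 + 0.0932] / 0.2771 = 0.0079 → 0.01
d₂ = d₁ − σ√T = 0.0079 − 0.2771 = -0.2693 → -0.27
e^(−rT) = e^(−0.073·0.75) = 0.9467
C = 210·N(0.01) − 230·0.9467·N(-0.27) = 210·0.5040 − 230·0.9467·0.3936 = 105.8400 − 85.7029 = 20.1371

$20.14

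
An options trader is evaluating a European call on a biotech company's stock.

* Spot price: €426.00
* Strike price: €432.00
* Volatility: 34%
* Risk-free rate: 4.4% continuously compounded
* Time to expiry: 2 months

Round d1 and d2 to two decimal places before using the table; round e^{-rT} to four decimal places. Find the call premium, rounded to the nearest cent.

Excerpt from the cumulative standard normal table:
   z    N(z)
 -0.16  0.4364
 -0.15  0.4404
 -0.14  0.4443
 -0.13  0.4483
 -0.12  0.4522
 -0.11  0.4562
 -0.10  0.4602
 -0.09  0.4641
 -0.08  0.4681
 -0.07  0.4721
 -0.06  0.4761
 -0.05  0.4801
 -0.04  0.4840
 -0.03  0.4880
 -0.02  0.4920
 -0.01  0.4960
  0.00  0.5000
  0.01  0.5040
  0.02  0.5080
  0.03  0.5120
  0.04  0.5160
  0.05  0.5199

€22.48

σ√T = 0.34 × 0.4082 = 0.1388
d₁ = [ln(426/432) + (0.044 + 0.34²/2)·0.1667] / 0.1388 = [-0.0140 + 0.0170] / 0.1388 = 0.0215 ≈ 0.02
d₂ = d₁ − σ√T = 0.0215 − 0.1388 = -0.1173 ≈ -0.12
exp(−rT) = exp(−0.044·0.1667) = 0.9927
N(d₁) = N(0.02) = 0.5080;  N(d₂) = N(-0.12) = 0.4522
C = 426·0.5080 − 432·0.9927·0.4522 = 216.4080 − 193.9243 = 22.4837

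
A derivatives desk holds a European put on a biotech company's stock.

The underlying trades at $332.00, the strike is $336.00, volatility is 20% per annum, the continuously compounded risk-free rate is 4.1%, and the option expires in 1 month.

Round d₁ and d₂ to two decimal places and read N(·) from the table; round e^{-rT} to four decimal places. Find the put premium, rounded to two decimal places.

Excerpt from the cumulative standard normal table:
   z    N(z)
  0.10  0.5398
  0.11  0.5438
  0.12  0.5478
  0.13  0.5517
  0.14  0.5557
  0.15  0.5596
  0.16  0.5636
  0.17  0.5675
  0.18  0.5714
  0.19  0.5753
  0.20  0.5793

$9.47

σ√T = 0.2 × 0.2887 = 0.0577
d₁ = [ln(332/336) + (0.041 + 0.2²/2)·0.08333] / 0.0577 = [-0.0120 + 0.0051] / 0.0577 = -0.1194 ⇒ -0.12
d₂ = d₁ − σ√T = -0.1194 − 0.0577 = -0.1771 ⇒ -0.18
exp(−rT) = exp(−0.041·0.08333) = 0.9966
N(−d₂) = N(0.18) = 0.5714;  N(−d₁) = N(0.12) = 0.5478
P = 336·0.9966·0.5714 − 332·0.5478 = 191.3376 − 181.8696 = 9.4680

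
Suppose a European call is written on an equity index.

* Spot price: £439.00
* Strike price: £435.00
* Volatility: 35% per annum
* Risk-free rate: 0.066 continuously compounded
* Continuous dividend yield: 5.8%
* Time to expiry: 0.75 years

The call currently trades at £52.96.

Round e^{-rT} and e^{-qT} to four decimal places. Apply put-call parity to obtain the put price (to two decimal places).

£46.65

e^(−qT) = e^(−0.058·0.75) = 0.9574;  e^(−rT) = e^(−0.066·0.75) = 0.9517
Put-call parity: C − P = S·e^(−qT) − K·e^(−rT) = 439·0.9574 − 435·0.9517 = 420.2986 − 413.9895 = 6.3091
P = C − (C − P) = 52.96 − (6.3091) = 46.6509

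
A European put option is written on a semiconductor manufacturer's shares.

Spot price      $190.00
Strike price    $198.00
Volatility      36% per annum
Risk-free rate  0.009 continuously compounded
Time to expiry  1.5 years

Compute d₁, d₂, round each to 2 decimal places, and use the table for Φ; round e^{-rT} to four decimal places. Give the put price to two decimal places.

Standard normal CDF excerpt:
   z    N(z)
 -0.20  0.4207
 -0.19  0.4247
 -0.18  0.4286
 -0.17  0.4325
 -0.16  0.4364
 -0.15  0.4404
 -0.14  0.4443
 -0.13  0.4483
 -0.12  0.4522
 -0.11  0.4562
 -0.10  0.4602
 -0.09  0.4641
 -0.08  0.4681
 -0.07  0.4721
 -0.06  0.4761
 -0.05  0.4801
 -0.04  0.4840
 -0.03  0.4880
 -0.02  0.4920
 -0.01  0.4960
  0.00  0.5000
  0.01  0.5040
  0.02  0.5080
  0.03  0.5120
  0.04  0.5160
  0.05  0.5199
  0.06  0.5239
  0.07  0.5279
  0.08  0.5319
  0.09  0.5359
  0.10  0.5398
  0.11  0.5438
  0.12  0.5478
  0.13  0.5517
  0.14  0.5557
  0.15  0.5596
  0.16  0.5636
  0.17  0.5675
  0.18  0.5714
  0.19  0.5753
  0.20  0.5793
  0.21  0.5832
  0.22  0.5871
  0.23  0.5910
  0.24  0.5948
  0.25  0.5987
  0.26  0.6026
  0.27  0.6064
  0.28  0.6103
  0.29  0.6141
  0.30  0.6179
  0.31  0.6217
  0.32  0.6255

σ√T = 0.36·√1.5 = 0.4409
d₁ = [ln(190/198) + (0.009 + 0.36²/2)·1.5] / 0.4409 = [-0.0412 + 0.1107] / 0.4409 = 0.1575 ≈ 0.16
d₂ = d₁ − σ√T = 0.1575 − 0.4409 = -0.2834 ≈ -0.28
exp(−rT) = exp(−0.009·1.5) = 0.9866
N(−d₂) = N(0.28) = 0.6103;  N(−d₁) = N(-0.16) = 0.4364
P = 198·0.9866·0.6103 − 190·0.4364 = 119.2202 − 82.9160 = 36.3042

$36.30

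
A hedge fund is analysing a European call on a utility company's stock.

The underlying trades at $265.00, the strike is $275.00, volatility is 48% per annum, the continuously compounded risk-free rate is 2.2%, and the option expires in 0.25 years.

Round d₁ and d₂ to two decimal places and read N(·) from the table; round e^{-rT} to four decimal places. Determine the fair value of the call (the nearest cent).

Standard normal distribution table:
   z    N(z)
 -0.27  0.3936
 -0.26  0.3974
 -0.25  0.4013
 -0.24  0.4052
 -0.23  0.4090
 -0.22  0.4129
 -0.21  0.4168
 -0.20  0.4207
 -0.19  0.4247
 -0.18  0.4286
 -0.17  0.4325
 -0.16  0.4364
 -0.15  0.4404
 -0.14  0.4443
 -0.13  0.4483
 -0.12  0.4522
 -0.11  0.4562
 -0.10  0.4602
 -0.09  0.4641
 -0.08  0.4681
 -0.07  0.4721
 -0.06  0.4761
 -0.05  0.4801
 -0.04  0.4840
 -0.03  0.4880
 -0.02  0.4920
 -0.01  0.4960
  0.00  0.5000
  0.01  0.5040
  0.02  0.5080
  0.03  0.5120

σ√T = 0.48·√0.25 = 0.2400
d₁ = [ln(265/275) + (0.022 + 0.48²/2)·0.25] / 0.2400 = [-0.0370 + 0.0343] / 0.2400 = -0.0114 → -0.01
d₂ = d₁ − σ√T = -0.0114 − 0.2400 = -0.2514 → -0.25
exp(−rT) = exp(−0.022·0.25) = 0.9945
N(d₁) = N(-0.01) = 0.4960;  N(d₂) = N(-0.25) = 0.4013
C = 265·0.4960 − 275·0.9945·0.4013 = 131.4400 − 109.7505 = 21.6895

$21.69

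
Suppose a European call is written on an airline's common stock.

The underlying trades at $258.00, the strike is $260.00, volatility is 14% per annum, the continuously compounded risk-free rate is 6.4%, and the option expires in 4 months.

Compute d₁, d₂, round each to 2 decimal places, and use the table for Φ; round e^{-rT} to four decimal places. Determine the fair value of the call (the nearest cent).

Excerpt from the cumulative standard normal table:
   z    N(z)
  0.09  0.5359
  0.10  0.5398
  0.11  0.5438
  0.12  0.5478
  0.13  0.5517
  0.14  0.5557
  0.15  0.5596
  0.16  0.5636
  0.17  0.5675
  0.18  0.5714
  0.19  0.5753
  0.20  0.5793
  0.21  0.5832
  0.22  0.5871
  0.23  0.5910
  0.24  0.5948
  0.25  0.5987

σ√T = 0.14 × 0.5774 = 0.0808
d₁ = [ln(258/260) + (0.064 + ½·0.14²)·0.3333] / (σ√T) = (-0.0077 + 0.0246) / 0.0808 = 0.2088 → 0.21
d₂ = 0.2088 − 0.0808 = 0.1280 → 0.13
e^(−rT) = e^(−0.064·0.3333) = 0.9789
N(d₁) = N(0.21) = 0.5832;  N(d₂) = N(0.13) = 0.5517
C = 258·0.5832 − 260·0.9789·0.5517 = 150.4656 − 140.4154 = 10.0502

$10.05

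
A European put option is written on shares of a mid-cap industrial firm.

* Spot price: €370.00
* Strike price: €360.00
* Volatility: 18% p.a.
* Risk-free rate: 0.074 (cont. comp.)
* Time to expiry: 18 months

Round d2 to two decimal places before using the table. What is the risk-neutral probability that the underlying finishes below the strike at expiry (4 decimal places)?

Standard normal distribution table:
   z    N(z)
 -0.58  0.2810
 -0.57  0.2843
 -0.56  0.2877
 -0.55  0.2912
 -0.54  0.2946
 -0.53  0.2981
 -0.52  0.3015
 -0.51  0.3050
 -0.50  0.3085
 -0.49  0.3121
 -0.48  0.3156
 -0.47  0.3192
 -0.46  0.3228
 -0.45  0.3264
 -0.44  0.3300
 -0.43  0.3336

0.3015

σ√T = 0.18 × 1.2247 = 0.2205
d₁ = [ln(370/360) + (0.074 + 0.18²/2)·1.5] / 0.2205 = [0.0274 + 0.1353] / 0.2205 = 0.7380 → 0.74
d₂ = d₁ − σ√T = 0.7380 − 0.2205 = 0.5176 → 0.52
Risk-neutral Pr[S_T < K] = N(−d₂) = N(-0.52) = 0.3015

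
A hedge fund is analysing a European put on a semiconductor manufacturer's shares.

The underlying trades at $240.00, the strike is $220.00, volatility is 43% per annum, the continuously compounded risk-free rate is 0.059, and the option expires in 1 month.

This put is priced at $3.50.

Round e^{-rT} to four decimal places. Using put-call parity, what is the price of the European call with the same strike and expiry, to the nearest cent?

$24.58

exp(−rT) = exp(−0.059·0.08333) = 0.9951
Put-call parity: C − P = S − K·e^(−rT) = 240 − 220·0.9951 = 240 − 218.9220 = 21.0780
C = P + (C − P) = 3.50 + (21.0780) = 24.5780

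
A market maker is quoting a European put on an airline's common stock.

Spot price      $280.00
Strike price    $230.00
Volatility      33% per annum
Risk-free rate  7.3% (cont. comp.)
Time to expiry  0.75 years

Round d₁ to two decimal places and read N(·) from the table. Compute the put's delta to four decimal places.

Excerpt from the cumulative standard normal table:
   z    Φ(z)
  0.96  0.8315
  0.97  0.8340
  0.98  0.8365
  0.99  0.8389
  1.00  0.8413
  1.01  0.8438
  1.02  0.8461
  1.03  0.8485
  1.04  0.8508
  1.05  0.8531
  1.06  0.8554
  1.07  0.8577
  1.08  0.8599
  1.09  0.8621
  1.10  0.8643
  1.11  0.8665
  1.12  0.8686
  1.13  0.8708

σ√T = 0.33 × 0.8660 = 0.2858
d₁ = [ln(280/230) + (0.073 + ½·0.33²)·0.75] / (σ√T) = (0.1967 + 0.0956) / 0.2858 = 1.0228 which rounds to 1.02
N(d₁) = N(1.02) = 0.8461
Δ_put = N(d₁) − 1 = 0.8461 − 1 = -0.1539

-0.1539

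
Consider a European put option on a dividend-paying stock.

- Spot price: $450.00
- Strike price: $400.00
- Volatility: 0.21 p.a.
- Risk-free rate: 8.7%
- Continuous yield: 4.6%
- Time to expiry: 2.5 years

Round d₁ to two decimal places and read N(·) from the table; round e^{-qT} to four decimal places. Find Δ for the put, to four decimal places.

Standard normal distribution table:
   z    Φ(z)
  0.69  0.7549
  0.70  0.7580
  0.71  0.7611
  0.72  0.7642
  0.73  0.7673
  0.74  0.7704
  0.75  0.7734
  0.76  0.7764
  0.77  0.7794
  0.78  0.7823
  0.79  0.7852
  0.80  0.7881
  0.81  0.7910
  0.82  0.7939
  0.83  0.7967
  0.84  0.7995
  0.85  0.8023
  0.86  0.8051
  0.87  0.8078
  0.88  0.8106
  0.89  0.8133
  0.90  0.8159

-0.1812

σ√T = 0.21·√2.5 = 0.3320
d₁ = [ln(450/400) + (0.087 − 0.046 + ½·0.21²)·2.5] / (σ√T) = (0.1178 + 0.1576) / 0.3320 = 0.8294 → 0.83
N(d₁) = N(0.83) = 0.7967
Δ_put = exp(−qT)·(N(d₁) − 1) = 0.8914·(0.7967 − 1) = -0.1812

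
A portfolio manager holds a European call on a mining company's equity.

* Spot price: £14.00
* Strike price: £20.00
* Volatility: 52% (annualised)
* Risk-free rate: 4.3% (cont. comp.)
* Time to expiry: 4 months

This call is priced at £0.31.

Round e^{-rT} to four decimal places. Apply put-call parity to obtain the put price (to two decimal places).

£6.03

e^(−rT) = e^(−0.043·0.3333) = 0.9858
Put-call parity: C − P = S − K·e^(−rT) = 14 − 20·0.9858 = 14 − 19.7160 = -5.7160
P = C − (C − P) = 0.31 − (-5.7160) = 6.0260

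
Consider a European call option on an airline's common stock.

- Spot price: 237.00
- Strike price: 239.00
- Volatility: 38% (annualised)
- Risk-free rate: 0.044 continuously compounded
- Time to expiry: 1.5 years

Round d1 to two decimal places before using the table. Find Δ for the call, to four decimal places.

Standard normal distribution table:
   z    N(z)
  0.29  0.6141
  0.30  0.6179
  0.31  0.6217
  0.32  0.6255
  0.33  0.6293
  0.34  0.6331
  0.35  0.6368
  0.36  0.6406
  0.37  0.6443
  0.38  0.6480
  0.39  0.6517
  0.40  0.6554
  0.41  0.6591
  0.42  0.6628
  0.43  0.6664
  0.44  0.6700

σ√T = 0.38 × 1.2247 = 0.4654
d₁ = [ln(237/239) + (0.044 + ½·0.38²)·1.5] / (σ√T) = (-0.0084 + 0.1743) / 0.4654 = 0.3565 ≈ 0.36
N(d₁) = N(0.36) = 0.6406
Δ_call = N(d₁) = 0.6406

0.6406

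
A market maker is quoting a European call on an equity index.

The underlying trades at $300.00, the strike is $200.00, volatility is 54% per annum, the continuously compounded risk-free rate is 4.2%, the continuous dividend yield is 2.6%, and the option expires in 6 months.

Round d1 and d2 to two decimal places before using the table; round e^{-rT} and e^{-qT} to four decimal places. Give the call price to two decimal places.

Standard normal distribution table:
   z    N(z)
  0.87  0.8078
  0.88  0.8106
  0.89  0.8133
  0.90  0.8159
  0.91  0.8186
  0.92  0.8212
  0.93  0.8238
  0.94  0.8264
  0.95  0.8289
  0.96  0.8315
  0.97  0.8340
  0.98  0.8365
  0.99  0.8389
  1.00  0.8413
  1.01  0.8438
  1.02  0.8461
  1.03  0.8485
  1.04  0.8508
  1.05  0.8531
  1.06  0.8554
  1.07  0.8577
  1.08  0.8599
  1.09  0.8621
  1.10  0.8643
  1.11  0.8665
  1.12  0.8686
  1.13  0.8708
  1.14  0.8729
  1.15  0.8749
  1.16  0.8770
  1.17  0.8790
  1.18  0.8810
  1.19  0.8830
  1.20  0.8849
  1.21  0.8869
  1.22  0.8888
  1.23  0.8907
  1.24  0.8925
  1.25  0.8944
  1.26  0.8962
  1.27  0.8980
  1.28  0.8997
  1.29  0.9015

$106.65

σ√T = 0.54 × 0.7071 = 0.3818
d₁ = [ln(300/200) + (0.042 − 0.026 + 0.54²/2)·0.5] / 0.3818 = [0.4055 + 0.0809] / 0.3818 = 1.2737 → 1.27
d₂ = d₁ − σ√T = 1.2737 − 0.3818 = 0.8919 → 0.89
exp(−qT) = exp(−0.026·0.5) = 0.9871;  exp(−rT) = exp(−0.042·0.5) = 0.9792
N(d₁) = N(1.27) = 0.8980;  N(d₂) = N(0.89) = 0.8133
C = 300·0.9871·0.8980 − 200·0.9792·0.8133 = 265.9247 − 159.2767 = 106.6481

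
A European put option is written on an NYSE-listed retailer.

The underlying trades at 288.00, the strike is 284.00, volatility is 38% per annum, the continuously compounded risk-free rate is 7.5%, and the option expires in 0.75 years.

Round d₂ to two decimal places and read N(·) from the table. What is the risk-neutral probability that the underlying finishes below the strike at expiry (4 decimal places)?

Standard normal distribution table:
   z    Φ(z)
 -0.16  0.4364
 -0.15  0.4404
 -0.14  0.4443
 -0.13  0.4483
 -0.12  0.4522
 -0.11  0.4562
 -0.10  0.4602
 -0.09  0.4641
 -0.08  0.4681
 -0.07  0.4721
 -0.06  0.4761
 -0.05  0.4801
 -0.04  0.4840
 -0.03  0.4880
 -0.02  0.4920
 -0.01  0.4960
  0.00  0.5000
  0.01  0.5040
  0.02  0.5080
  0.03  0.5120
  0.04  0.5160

σ√T = 0.38 × 0.8660 = 0.3291
d₁ = [ln(288/284) + (0.075 + ½·0.38²)·0.75] / (σ√T) = (0.0140 + 0.1104) / 0.3291 = 0.3780 which rounds to 0.38
d₂ = 0.3780 − 0.3291 = 0.0489 which rounds to 0.05
Risk-neutral Pr[S_T < K] = N(−d₂) = N(-0.05) = 0.4801

0.4801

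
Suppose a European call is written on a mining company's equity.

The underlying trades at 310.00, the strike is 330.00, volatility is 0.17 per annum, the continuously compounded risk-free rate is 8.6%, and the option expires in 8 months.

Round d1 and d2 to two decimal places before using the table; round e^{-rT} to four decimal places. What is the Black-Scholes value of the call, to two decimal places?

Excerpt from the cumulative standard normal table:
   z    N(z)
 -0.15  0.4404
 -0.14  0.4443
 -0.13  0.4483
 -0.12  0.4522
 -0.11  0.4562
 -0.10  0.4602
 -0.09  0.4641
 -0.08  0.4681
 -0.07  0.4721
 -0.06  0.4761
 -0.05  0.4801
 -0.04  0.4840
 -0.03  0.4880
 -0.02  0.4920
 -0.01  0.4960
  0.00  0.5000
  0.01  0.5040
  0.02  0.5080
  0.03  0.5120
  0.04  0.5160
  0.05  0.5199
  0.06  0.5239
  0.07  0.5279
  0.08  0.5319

16.56

T = 0.6667;  σ√T = 0.1388
ln(S/K) + (r + σ²/2)T = ln(310/330) + (0.086 + 0.17²/2)·0.6667 = -0.0625 + 0.0670 = 0.0044
d₁ = 0.0044 / 0.1388 = 0.0320 → 0.03
d₂ = d₁ − σ√T = 0.0320 − 0.1388 = -0.1068 → -0.11
exp(−rT) = exp(−0.086·0.6667) = 0.9443
N(d₁) = N(0.03) = 0.5120;  N(d₂) = N(-0.11) = 0.4562
C = 310·0.5120 − 330·0.9443·0.4562 = 158.7200 − 142.1606 = 16.5594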